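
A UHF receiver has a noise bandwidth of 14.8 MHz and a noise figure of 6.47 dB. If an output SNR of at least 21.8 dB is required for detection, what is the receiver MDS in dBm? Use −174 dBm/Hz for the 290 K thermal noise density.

Sensitivity = −174 + 10 log₁₀(B) + NF + SNR_min
= −174 + 71.7 + 6.47 + 21.8
= −74.03 dBm → −74.0 dBm

−74.0 dBm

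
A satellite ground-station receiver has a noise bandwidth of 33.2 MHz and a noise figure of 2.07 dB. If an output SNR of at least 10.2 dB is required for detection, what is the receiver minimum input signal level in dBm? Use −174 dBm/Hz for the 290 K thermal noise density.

Sensitivity = −174 + 10 log₁₀(B) + NF + SNR_min
= −174 + 75.21 + 2.07 + 10.2
= −86.52 dBm → −86.5 dBm

−86.5 dBm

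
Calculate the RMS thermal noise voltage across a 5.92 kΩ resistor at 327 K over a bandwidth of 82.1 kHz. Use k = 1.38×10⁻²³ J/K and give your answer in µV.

2.96 µV

V_n = √(4kTRB)
4kTRB = 4 × 1.38×10⁻²³ × 327 × 5.92×10³ × 8.21×10⁴ = 8.77×10⁻¹² V²
V_n = √(8.77×10⁻¹²) = 2.96×10⁻⁶ V = 2.96 µV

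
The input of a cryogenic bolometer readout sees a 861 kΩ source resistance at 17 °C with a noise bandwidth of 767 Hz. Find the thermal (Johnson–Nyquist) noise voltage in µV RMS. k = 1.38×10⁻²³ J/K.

3.25 µV

T = 17 °C + 273.15 = 290.15 K
V_n = √(4kTRB)
4kTRB = 4 × 1.38×10⁻²³ × 290.15 × 8.61×10⁵ × 7.67×10² = 1.06×10⁻¹¹ V²
V_n = √(1.06×10⁻¹¹) = 3.25×10⁻⁶ V = 3.25 µV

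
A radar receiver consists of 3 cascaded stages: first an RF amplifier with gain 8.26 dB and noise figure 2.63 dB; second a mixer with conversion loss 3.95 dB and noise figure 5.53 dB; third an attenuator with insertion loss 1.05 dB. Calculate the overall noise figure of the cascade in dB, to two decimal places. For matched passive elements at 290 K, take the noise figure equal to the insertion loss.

Convert to linear (a loss of L dB is a gain of −L dB): F_i = 10^(NF_i/10), G_i = 10^(G_i,dB/10)
  Stage 1: F_1 = 10^(2.63/10) = 1.832, G_1 = 10^(8.26/10) = 6.699
  Stage 2: F_2 = 10^(5.53/10) = 3.573, G_2 = 10^(−3.95/10) = 0.4027
  Stage 3: F_3 = 10^(1.05/10) = 1.274, G_3 = 10^(−1.05/10) = 0.7852
Friis cascade:
  F = 1.832 + (3.573 − 1)/6.699 + (1.274 − 1)/2.698 = 2.318
NF = 10 log₁₀(2.318) = 3.65 dB

3.65 dB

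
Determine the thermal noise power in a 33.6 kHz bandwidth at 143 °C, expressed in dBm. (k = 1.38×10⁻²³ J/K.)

T = 143 °C + 273.15 = 416.15 K
P_n = kTB = 1.38×10⁻²³ × 416.15 × 3.36×10⁴ = 1.93×10⁻¹⁶ W
In dBm: 10 log₁₀(1.93×10⁻¹⁶ / 10⁻³) = −127.1 dBm

−127.1 dBm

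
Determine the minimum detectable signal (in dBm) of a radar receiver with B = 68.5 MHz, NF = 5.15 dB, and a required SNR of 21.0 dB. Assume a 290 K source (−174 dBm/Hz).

Sensitivity = −174 + 10 log₁₀(B) + NF + SNR_min
= −174 + 78.36 + 5.15 + 21.0
= −69.49 dBm → −69.5 dBm

−69.5 dBm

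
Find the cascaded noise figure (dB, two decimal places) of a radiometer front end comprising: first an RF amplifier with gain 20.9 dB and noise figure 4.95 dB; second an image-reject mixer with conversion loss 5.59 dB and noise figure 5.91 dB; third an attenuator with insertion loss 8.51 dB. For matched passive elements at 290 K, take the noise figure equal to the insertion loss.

5.22 dB

Convert to linear (a loss of L dB is a gain of −L dB): F_i = 10^(NF_i/10), G_i = 10^(G_i,dB/10)
  Stage 1: F_1 = 10^(4.95/10) = 3.126, G_1 = 10^(20.9/10) = 123.0
  Stage 2: F_2 = 10^(5.91/10) = 3.899, G_2 = 10^(−5.59/10) = 0.2761
  Stage 3: F_3 = 10^(8.51/10) = 7.096, G_3 = 10^(−8.51/10) = 0.1409
Friis cascade:
  F = 3.126 + (3.899 − 1)/123.0 + (7.096 − 1)/33.96 = 3.329
NF = 10 log₁₀(3.329) = 5.22 dB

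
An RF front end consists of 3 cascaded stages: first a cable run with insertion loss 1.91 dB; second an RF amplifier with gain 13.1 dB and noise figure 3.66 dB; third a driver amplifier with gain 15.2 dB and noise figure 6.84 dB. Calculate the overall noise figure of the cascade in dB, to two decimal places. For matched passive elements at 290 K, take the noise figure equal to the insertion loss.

Convert to linear (a loss of L dB is a gain of −L dB): F_i = 10^(NF_i/10), G_i = 10^(G_i,dB/10)
  Stage 1: F_1 = 10^(1.91/10) = 1.552, G_1 = 10^(−1.91/10) = 0.6442
  Stage 2: F_2 = 10^(3.66/10) = 2.323, G_2 = 10^(13.1/10) = 20.42
  Stage 3: F_3 = 10^(6.84/10) = 4.831, G_3 = 10^(15.2/10) = 33.11
Friis cascade:
  F = 1.552 + (2.323 − 1)/0.6442 + (4.831 − 1)/13.15 = 3.897
NF = 10 log₁₀(3.897) = 5.91 dB

5.91 dB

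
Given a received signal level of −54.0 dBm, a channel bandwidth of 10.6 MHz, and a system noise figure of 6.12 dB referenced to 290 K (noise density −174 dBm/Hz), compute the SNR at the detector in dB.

Noise floor: N = −174 + 10 log₁₀(B) + NF
10 log₁₀(1.06×10⁷) = 70.25 dB
N = −174 + 70.25 + 6.12 = −97.63 dBm
SNR = P_sig − N = −54.0 − (−97.63) = 43.63 dB → 43.6 dB

43.6 dB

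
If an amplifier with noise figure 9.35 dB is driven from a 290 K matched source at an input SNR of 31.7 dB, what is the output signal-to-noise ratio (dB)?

By definition F = SNR_in/SNR_out, so in dB: SNR_out = SNR_in − NF
SNR_out = 31.7 − 9.35 = 22.35 dB

22.35 dB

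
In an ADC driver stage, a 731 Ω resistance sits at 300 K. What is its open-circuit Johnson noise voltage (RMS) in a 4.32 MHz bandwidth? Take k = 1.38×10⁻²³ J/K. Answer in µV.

V_n = √(4kTRB)
4kTRB = 4 × 1.38×10⁻²³ × 300 × 7.31×10² × 4.32×10⁶ = 5.23×10⁻¹¹ V²
V_n = √(5.23×10⁻¹¹) = 7.23×10⁻⁶ V = 7.23 µV

7.23 µV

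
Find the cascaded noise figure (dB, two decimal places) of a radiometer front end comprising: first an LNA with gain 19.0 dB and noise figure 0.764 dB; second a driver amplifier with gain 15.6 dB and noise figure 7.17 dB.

0.95 dB

Convert to linear (a loss of L dB is a gain of −L dB): F_i = 10^(NF_i/10), G_i = 10^(G_i,dB/10)
  Stage 1: F_1 = 10^(0.764/10) = 1.192, G_1 = 10^(19.0/10) = 79.43
  Stage 2: F_2 = 10^(7.17/10) = 5.212, G_2 = 10^(15.6/10) = 36.31
Friis cascade:
  F = 1.192 + (5.212 − 1)/79.43 = 1.245
NF = 10 log₁₀(1.245) = 0.95 dB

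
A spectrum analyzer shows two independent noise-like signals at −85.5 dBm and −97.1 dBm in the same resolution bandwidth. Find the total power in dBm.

Convert to linear, add, convert back:
P₁ = 2.82×10⁻¹² W, P₂ = 1.95×10⁻¹³ W
P_tot = 3.01×10⁻¹² W → 10 log₁₀(P_tot / 10⁻³) = −85.2 dBm

−85.2 dBm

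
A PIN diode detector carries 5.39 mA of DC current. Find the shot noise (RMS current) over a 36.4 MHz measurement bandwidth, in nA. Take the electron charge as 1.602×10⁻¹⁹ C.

I_n = √(2qI·B)
2qI·B = 2 × 1.602×10⁻¹⁹ × 5.39×10⁻³ × 3.64×10⁷ = 6.29×10⁻¹⁴ A²
I_n = √(6.29×10⁻¹⁴) = 2.51×10⁻⁷ A = 251 nA

251 nA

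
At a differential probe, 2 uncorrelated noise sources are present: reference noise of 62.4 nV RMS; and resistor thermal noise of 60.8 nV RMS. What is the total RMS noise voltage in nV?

Uncorrelated sources add in power (mean-square): V_tot = √(ΣV_i²)
V_tot = √[(6.24×10⁻⁸)² + (6.08×10⁻⁸)²] = 8.71×10⁻⁸ V = 87.1 nV

87.1 nV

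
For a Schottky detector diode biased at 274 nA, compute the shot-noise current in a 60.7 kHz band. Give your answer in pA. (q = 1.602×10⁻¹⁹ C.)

73.0 pA

I_n = √(2qI·B)
2qI·B = 2 × 1.602×10⁻¹⁹ × 2.74×10⁻⁷ × 6.07×10⁴ = 5.33×10⁻²¹ A²
I_n = √(5.33×10⁻²¹) = 7.30×10⁻¹¹ A = 73.0 pA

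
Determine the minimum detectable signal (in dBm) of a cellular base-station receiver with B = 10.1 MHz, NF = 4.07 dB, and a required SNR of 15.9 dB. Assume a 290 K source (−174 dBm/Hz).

Sensitivity = −174 + 10 log₁₀(B) + NF + SNR_min
= −174 + 70.04 + 4.07 + 15.9
= −83.99 dBm → −84.0 dBm

−84.0 dBm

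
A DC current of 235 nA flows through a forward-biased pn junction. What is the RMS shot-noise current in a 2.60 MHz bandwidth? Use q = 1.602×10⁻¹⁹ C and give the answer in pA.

I_n = √(2qI·B)
2qI·B = 2 × 1.602×10⁻¹⁹ × 2.35×10⁻⁷ × 2.60×10⁶ = 1.96×10⁻¹⁹ A²
I_n = √(1.96×10⁻¹⁹) = 4.42×10⁻¹⁰ A = 442 pA

442 pA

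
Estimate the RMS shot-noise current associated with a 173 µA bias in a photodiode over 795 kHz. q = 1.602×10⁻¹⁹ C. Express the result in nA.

I_n = √(2qI·B)
2qI·B = 2 × 1.602×10⁻¹⁹ × 1.73×10⁻⁴ × 7.95×10⁵ = 4.41×10⁻¹⁷ A²
I_n = √(4.41×10⁻¹⁷) = 6.64×10⁻⁹ A = 6.64 nA

6.64 nA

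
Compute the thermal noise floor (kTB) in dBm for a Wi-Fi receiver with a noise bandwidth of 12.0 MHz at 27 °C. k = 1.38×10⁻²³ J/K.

T = 27 °C + 273.15 = 300.15 K
P_n = kTB = 1.38×10⁻²³ × 300.15 × 1.20×10⁷ = 4.97×10⁻¹⁴ W
In dBm: 10 log₁₀(4.97×10⁻¹⁴ / 10⁻³) = −103.0 dBm

−103.0 dBm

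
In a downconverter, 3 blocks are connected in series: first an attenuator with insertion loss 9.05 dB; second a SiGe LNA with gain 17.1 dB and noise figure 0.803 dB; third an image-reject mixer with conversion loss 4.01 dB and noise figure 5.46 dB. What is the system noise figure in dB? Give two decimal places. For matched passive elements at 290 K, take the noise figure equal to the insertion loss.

Convert to linear (a loss of L dB is a gain of −L dB): F_i = 10^(NF_i/10), G_i = 10^(G_i,dB/10)
  Stage 1: F_1 = 10^(9.05/10) = 8.035, G_1 = 10^(−9.05/10) = 0.1245
  Stage 2: F_2 = 10^(0.803/10) = 1.203, G_2 = 10^(17.1/10) = 51.29
  Stage 3: F_3 = 10^(5.46/10) = 3.516, G_3 = 10^(−4.01/10) = 0.3972
Friis cascade:
  F = 8.035 + (1.203 − 1)/0.1245 + (3.516 − 1)/6.383 = 10.06
NF = 10 log₁₀(10.06) = 10.03 dB

10.03 dB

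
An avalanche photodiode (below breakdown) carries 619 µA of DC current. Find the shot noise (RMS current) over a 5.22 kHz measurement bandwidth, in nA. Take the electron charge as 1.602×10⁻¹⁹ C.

1.02 nA

I_n = √(2qI·B)
2qI·B = 2 × 1.602×10⁻¹⁹ × 6.19×10⁻⁴ × 5.22×10³ = 1.04×10⁻¹⁸ A²
I_n = √(1.04×10⁻¹⁸) = 1.02×10⁻⁹ A = 1.02 nA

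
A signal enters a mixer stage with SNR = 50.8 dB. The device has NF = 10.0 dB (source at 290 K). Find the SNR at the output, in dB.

By definition F = SNR_in/SNR_out, so in dB: SNR_out = SNR_in − NF
SNR_out = 50.8 − 10.0 = 40.8 dB

40.8 dB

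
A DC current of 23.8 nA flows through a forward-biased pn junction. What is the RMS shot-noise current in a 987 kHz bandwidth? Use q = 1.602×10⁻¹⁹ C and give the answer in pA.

86.8 pA

I_n = √(2qI·B)
2qI·B = 2 × 1.602×10⁻¹⁹ × 2.38×10⁻⁸ × 9.87×10⁵ = 7.53×10⁻²¹ A²
I_n = √(7.53×10⁻²¹) = 8.68×10⁻¹¹ A = 86.8 pA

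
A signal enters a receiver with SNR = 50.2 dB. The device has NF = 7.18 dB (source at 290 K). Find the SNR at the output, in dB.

43.02 dB

By definition F = SNR_in/SNR_out, so in dB: SNR_out = SNR_in − NF
SNR_out = 50.2 − 7.18 = 43.02 dB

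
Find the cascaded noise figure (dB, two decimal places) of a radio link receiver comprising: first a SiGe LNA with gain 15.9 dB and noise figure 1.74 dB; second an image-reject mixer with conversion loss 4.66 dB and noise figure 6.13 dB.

1.97 dB

Convert to linear (a loss of L dB is a gain of −L dB): F_i = 10^(NF_i/10), G_i = 10^(G_i,dB/10)
  Stage 1: F_1 = 10^(1.74/10) = 1.493, G_1 = 10^(15.9/10) = 38.90
  Stage 2: F_2 = 10^(6.13/10) = 4.102, G_2 = 10^(−4.66/10) = 0.3420
Friis cascade:
  F = 1.493 + (4.102 − 1)/38.90 = 1.573
NF = 10 log₁₀(1.573) = 1.97 dB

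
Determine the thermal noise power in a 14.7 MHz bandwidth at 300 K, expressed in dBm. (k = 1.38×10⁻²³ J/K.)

−102.2 dBm

P_n = kTB = 1.38×10⁻²³ × 300 × 1.47×10⁷ = 6.09×10⁻¹⁴ W
In dBm: 10 log₁₀(6.09×10⁻¹⁴ / 10⁻³) = −102.2 dBm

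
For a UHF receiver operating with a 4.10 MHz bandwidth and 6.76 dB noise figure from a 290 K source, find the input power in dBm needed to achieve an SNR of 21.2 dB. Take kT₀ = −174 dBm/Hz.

Sensitivity = −174 + 10 log₁₀(B) + NF + SNR_min
= −174 + 66.13 + 6.76 + 21.2
= −79.91 dBm → −79.9 dBm

−79.9 dBm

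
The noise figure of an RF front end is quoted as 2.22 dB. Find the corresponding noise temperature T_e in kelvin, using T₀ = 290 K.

194 K

F = 10^(2.22/10) = 1.66725
T_e = (F − 1)·T₀ = (1.66725 − 1) × 290 = 194 K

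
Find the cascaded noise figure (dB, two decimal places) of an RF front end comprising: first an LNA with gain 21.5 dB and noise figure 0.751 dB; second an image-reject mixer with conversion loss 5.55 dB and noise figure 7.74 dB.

0.88 dB

Convert to linear (a loss of L dB is a gain of −L dB): F_i = 10^(NF_i/10), G_i = 10^(G_i,dB/10)
  Stage 1: F_1 = 10^(0.751/10) = 1.189, G_1 = 10^(21.5/10) = 141.3
  Stage 2: F_2 = 10^(7.74/10) = 5.943, G_2 = 10^(−5.55/10) = 0.2786
Friis cascade:
  F = 1.189 + (5.943 − 1)/141.3 = 1.224
NF = 10 log₁₀(1.224) = 0.88 dB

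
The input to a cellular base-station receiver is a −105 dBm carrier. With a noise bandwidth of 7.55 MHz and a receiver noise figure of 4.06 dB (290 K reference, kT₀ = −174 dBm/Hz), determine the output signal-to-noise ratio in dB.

Noise floor: N = −174 + 10 log₁₀(B) + NF
10 log₁₀(7.55×10⁶) = 68.78 dB
N = −174 + 68.78 + 4.06 = −101.16 dBm
SNR = P_sig − N = −105 − (−101.16) = −3.84 dB → −3.8 dB

−3.8 dB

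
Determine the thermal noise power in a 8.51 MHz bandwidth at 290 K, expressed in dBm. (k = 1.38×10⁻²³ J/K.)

P_n = kTB = 1.38×10⁻²³ × 290 × 8.51×10⁶ = 3.41×10⁻¹⁴ W
In dBm: 10 log₁₀(3.41×10⁻¹⁴ / 10⁻³) = −104.7 dBm

−104.7 dBm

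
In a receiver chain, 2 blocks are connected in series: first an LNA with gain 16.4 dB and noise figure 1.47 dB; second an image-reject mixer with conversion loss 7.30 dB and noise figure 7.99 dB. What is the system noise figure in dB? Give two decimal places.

1.83 dB

Convert to linear (a loss of L dB is a gain of −L dB): F_i = 10^(NF_i/10), G_i = 10^(G_i,dB/10)
  Stage 1: F_1 = 10^(1.47/10) = 1.403, G_1 = 10^(16.4/10) = 43.65
  Stage 2: F_2 = 10^(7.99/10) = 6.295, G_2 = 10^(−7.30/10) = 0.1862
Friis cascade:
  F = 1.403 + (6.295 − 1)/43.65 = 1.524
NF = 10 log₁₀(1.524) = 1.83 dB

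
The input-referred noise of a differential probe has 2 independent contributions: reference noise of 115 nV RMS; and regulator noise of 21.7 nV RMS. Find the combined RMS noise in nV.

Uncorrelated sources add in power (mean-square): V_tot = √(ΣV_i²)
V_tot = √[(1.15×10⁻⁷)² + (2.17×10⁻⁸)²] = 1.17×10⁻⁷ V = 117 nV

117 nV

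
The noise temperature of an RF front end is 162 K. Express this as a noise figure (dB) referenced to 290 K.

F = 1 + T_e/T₀ = 1 + 162/290 = 1.55862
NF = 10 log₁₀(1.55862) = 1.93 dB

1.93 dB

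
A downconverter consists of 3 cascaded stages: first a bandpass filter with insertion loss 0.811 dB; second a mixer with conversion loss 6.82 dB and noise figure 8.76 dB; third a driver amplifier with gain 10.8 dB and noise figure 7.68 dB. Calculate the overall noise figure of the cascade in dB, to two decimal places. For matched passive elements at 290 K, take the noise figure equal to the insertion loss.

15.71 dB

Convert to linear (a loss of L dB is a gain of −L dB): F_i = 10^(NF_i/10), G_i = 10^(G_i,dB/10)
  Stage 1: F_1 = 10^(0.811/10) = 1.205, G_1 = 10^(−0.811/10) = 0.8297
  Stage 2: F_2 = 10^(8.76/10) = 7.516, G_2 = 10^(−6.82/10) = 0.2080
  Stage 3: F_3 = 10^(7.68/10) = 5.861, G_3 = 10^(10.8/10) = 12.02
Friis cascade:
  F = 1.205 + (7.516 − 1)/0.8297 + (5.861 − 1)/0.1725 = 37.23
NF = 10 log₁₀(37.23) = 15.71 dB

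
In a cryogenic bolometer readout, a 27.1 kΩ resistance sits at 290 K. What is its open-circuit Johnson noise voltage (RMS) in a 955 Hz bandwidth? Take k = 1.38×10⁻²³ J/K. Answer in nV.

V_n = √(4kTRB)
4kTRB = 4 × 1.38×10⁻²³ × 290 × 2.71×10⁴ × 9.55×10² = 4.14×10⁻¹³ V²
V_n = √(4.14×10⁻¹³) = 6.44×10⁻⁷ V = 644 nV

644 nV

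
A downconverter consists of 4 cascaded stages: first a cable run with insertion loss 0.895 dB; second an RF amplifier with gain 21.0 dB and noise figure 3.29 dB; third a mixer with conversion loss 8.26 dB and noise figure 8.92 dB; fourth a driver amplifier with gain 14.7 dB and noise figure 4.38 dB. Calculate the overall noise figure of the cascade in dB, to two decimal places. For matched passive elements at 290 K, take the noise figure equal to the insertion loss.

4.47 dB

Convert to linear (a loss of L dB is a gain of −L dB): F_i = 10^(NF_i/10), G_i = 10^(G_i,dB/10)
  Stage 1: F_1 = 10^(0.895/10) = 1.229, G_1 = 10^(−0.895/10) = 0.8138
  Stage 2: F_2 = 10^(3.29/10) = 2.133, G_2 = 10^(21.0/10) = 125.9
  Stage 3: F_3 = 10^(8.92/10) = 7.798, G_3 = 10^(−8.26/10) = 0.1493
  Stage 4: F_4 = 10^(4.38/10) = 2.742, G_4 = 10^(14.7/10) = 29.51
Friis cascade:
  F = 1.229 + (2.133 − 1)/0.8138 + (7.798 − 1)/102.4 + (2.742 − 1)/15.29 = 2.801
NF = 10 log₁₀(2.801) = 4.47 dB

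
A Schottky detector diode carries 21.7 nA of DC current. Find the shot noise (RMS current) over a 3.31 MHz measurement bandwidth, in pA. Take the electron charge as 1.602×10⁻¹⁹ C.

152 pA

I_n = √(2qI·B)
2qI·B = 2 × 1.602×10⁻¹⁹ × 2.17×10⁻⁸ × 3.31×10⁶ = 2.30×10⁻²⁰ A²
I_n = √(2.30×10⁻²⁰) = 1.52×10⁻¹⁰ A = 152 pA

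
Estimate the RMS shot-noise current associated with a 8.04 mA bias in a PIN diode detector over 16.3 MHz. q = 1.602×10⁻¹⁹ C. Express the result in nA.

205 nA

I_n = √(2qI·B)
2qI·B = 2 × 1.602×10⁻¹⁹ × 8.04×10⁻³ × 1.63×10⁷ = 4.20×10⁻¹⁴ A²
I_n = √(4.20×10⁻¹⁴) = 2.05×10⁻⁷ A = 205 nA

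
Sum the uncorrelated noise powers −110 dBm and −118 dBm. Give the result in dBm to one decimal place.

−109.4 dBm

Convert to linear, add, convert back:
P₁ = 1.00×10⁻¹⁴ W, P₂ = 1.58×10⁻¹⁵ W
P_tot = 1.16×10⁻¹⁴ W → 10 log₁₀(P_tot / 10⁻³) = −109.4 dBm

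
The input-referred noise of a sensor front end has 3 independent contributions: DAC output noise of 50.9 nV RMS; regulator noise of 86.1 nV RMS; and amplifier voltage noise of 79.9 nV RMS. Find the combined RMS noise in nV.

Uncorrelated sources add in power (mean-square): V_tot = √(ΣV_i²)
V_tot = √[(5.09×10⁻⁸)² + (8.61×10⁻⁸)² + (7.99×10⁻⁸)²] = 1.28×10⁻⁷ V = 128 nV

128 nV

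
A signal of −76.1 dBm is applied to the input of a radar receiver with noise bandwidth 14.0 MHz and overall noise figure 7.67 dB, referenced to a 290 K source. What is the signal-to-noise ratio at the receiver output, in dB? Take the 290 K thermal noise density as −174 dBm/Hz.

Noise floor: N = −174 + 10 log₁₀(B) + NF
10 log₁₀(1.40×10⁷) = 71.46 dB
N = −174 + 71.46 + 7.67 = −94.87 dBm
SNR = P_sig − N = −76.1 − (−94.87) = 18.77 dB → 18.8 dB

18.8 dB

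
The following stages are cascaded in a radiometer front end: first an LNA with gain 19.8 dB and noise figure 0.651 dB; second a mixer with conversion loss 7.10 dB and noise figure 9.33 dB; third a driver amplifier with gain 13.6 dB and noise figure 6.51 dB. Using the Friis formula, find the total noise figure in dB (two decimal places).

Convert to linear (a loss of L dB is a gain of −L dB): F_i = 10^(NF_i/10), G_i = 10^(G_i,dB/10)
  Stage 1: F_1 = 10^(0.651/10) = 1.162, G_1 = 10^(19.8/10) = 95.50
  Stage 2: F_2 = 10^(9.33/10) = 8.570, G_2 = 10^(−7.10/10) = 0.1950
  Stage 3: F_3 = 10^(6.51/10) = 4.477, G_3 = 10^(13.6/10) = 22.91
Friis cascade:
  F = 1.162 + (8.570 − 1)/95.50 + (4.477 − 1)/18.62 = 1.428
NF = 10 log₁₀(1.428) = 1.55 dB

1.55 dB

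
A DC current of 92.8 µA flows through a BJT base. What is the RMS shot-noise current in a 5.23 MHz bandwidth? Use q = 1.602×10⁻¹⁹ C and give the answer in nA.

I_n = √(2qI·B)
2qI·B = 2 × 1.602×10⁻¹⁹ × 9.28×10⁻⁵ × 5.23×10⁶ = 1.56×10⁻¹⁶ A²
I_n = √(1.56×10⁻¹⁶) = 1.25×10⁻⁸ A = 12.5 nA

12.5 nA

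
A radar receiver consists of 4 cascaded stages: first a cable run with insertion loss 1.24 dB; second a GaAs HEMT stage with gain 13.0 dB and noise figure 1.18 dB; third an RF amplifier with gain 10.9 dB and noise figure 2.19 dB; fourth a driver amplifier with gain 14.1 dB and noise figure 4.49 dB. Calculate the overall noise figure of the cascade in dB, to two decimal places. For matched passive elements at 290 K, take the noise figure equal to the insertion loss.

Convert to linear (a loss of L dB is a gain of −L dB): F_i = 10^(NF_i/10), G_i = 10^(G_i,dB/10)
  Stage 1: F_1 = 10^(1.24/10) = 1.330, G_1 = 10^(−1.24/10) = 0.7516
  Stage 2: F_2 = 10^(1.18/10) = 1.312, G_2 = 10^(13.0/10) = 19.95
  Stage 3: F_3 = 10^(2.19/10) = 1.656, G_3 = 10^(10.9/10) = 12.30
  Stage 4: F_4 = 10^(4.49/10) = 2.812, G_4 = 10^(14.1/10) = 25.70
Friis cascade:
  F = 1.330 + (1.312 − 1)/0.7516 + (1.656 − 1)/15.00 + (2.812 − 1)/184.5 = 1.799
NF = 10 log₁₀(1.799) = 2.55 dB

2.55 dB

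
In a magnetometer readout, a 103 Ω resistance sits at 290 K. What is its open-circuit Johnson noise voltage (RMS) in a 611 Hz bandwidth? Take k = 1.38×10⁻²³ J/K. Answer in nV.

V_n = √(4kTRB)
4kTRB = 4 × 1.38×10⁻²³ × 290 × 1.03×10² × 6.11×10² = 1.01×10⁻¹⁵ V²
V_n = √(1.01×10⁻¹⁵) = 3.17×10⁻⁸ V = 31.7 nV

31.7 nV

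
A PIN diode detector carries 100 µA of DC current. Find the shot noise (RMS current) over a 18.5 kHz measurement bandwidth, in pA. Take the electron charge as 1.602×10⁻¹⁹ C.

I_n = √(2qI·B)
2qI·B = 2 × 1.602×10⁻¹⁹ × 1.00×10⁻⁴ × 1.85×10⁴ = 5.93×10⁻¹⁹ A²
I_n = √(5.93×10⁻¹⁹) = 7.70×10⁻¹⁰ A = 770 pA

770 pA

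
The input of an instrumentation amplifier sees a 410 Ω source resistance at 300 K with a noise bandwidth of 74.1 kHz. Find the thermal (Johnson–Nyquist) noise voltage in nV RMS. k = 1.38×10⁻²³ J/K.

709 nV

V_n = √(4kTRB)
4kTRB = 4 × 1.38×10⁻²³ × 300 × 4.10×10² × 7.41×10⁴ = 5.03×10⁻¹³ V²
V_n = √(5.03×10⁻¹³) = 7.09×10⁻⁷ V = 709 nV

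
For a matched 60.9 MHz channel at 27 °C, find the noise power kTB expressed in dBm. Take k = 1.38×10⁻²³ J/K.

T = 27 °C + 273.15 = 300.15 K
P_n = kTB = 1.38×10⁻²³ × 300.15 × 6.09×10⁷ = 2.52×10⁻¹³ W
In dBm: 10 log₁₀(2.52×10⁻¹³ / 10⁻³) = −96.0 dBm

−96.0 dBm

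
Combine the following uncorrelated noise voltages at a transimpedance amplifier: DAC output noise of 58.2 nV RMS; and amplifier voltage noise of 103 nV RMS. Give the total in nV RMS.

Uncorrelated sources add in power (mean-square): V_tot = √(ΣV_i²)
V_tot = √[(5.82×10⁻⁸)² + (1.03×10⁻⁷)²] = 1.18×10⁻⁷ V = 118 nV

118 nV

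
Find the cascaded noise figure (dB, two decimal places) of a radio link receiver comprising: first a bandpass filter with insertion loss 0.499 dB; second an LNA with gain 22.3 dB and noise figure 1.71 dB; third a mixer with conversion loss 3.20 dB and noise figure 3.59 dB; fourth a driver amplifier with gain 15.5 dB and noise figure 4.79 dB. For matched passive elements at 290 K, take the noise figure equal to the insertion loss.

2.30 dB

Convert to linear (a loss of L dB is a gain of −L dB): F_i = 10^(NF_i/10), G_i = 10^(G_i,dB/10)
  Stage 1: F_1 = 10^(0.499/10) = 1.122, G_1 = 10^(−0.499/10) = 0.8915
  Stage 2: F_2 = 10^(1.71/10) = 1.483, G_2 = 10^(22.3/10) = 169.8
  Stage 3: F_3 = 10^(3.59/10) = 2.286, G_3 = 10^(−3.20/10) = 0.4786
  Stage 4: F_4 = 10^(4.79/10) = 3.013, G_4 = 10^(15.5/10) = 35.48
Friis cascade:
  F = 1.122 + (1.483 − 1)/0.8915 + (2.286 − 1)/151.4 + (3.013 − 1)/72.46 = 1.699
NF = 10 log₁₀(1.699) = 2.30 dB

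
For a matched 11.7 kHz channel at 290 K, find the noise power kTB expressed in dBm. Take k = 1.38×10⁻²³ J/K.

−133.3 dBm

P_n = kTB = 1.38×10⁻²³ × 290 × 1.17×10⁴ = 4.68×10⁻¹⁷ W
In dBm: 10 log₁₀(4.68×10⁻¹⁷ / 10⁻³) = −133.3 dBm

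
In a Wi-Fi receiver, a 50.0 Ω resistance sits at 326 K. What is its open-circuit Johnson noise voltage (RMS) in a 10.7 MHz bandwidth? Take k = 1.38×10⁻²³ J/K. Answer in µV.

V_n = √(4kTRB)
4kTRB = 4 × 1.38×10⁻²³ × 326 × 5.00×10¹ × 1.07×10⁷ = 9.63×10⁻¹² V²
V_n = √(9.63×10⁻¹²) = 3.10×10⁻⁶ V = 3.10 µV

3.10 µV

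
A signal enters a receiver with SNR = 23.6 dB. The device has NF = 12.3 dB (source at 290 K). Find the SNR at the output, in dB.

11.3 dB

By definition F = SNR_in/SNR_out, so in dB: SNR_out = SNR_in − NF
SNR_out = 23.6 − 12.3 = 11.3 dB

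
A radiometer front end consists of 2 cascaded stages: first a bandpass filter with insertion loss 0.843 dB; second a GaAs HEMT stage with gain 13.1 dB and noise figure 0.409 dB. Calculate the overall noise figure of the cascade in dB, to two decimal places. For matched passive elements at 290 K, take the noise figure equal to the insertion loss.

1.25 dB

Convert to linear (a loss of L dB is a gain of −L dB): F_i = 10^(NF_i/10), G_i = 10^(G_i,dB/10)
  Stage 1: F_1 = 10^(0.843/10) = 1.214, G_1 = 10^(−0.843/10) = 0.8236
  Stage 2: F_2 = 10^(0.409/10) = 1.099, G_2 = 10^(13.1/10) = 20.42
Friis cascade:
  F = 1.214 + (1.099 − 1)/0.8236 = 1.334
NF = 10 log₁₀(1.334) = 1.25 dB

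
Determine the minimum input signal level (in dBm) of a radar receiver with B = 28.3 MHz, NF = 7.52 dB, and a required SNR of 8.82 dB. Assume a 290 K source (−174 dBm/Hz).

−83.1 dBm

Sensitivity = −174 + 10 log₁₀(B) + NF + SNR_min
= −174 + 74.52 + 7.52 + 8.82
= −83.14 dBm → −83.1 dBm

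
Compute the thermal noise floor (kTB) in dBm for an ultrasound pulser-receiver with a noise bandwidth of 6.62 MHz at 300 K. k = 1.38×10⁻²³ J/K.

−105.6 dBm

P_n = kTB = 1.38×10⁻²³ × 300 × 6.62×10⁶ = 2.74×10⁻¹⁴ W
In dBm: 10 log₁₀(2.74×10⁻¹⁴ / 10⁻³) = −105.6 dBm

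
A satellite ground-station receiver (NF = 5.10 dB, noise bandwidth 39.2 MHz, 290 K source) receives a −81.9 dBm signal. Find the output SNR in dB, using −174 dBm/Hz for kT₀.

11.1 dB

Noise floor: N = −174 + 10 log₁₀(B) + NF
10 log₁₀(3.92×10⁷) = 75.93 dB
N = −174 + 75.93 + 5.10 = −92.97 dBm
SNR = P_sig − N = −81.9 − (−92.97) = 11.07 dB → 11.1 dB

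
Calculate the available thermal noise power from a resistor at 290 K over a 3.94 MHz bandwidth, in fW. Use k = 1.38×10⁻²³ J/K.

P_n = kTB = 1.38×10⁻²³ × 290 × 3.94×10⁶ = 1.58×10⁻¹⁴ W = 15.8 fW

15.8 fW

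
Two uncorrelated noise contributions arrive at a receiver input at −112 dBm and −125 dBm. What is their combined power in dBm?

Convert to linear, add, convert back:
P₁ = 6.31×10⁻¹⁵ W, P₂ = 3.16×10⁻¹⁶ W
P_tot = 6.63×10⁻¹⁵ W → 10 log₁₀(P_tot / 10⁻³) = −111.8 dBm

−111.8 dBm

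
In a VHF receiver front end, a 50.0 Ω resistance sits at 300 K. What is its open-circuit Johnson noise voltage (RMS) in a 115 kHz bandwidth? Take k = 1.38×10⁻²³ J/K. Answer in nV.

309 nV

V_n = √(4kTRB)
4kTRB = 4 × 1.38×10⁻²³ × 300 × 5.00×10¹ × 1.15×10⁵ = 9.52×10⁻¹⁴ V²
V_n = √(9.52×10⁻¹⁴) = 3.09×10⁻⁷ V = 309 nV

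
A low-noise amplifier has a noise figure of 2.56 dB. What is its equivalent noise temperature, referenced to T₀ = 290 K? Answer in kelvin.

233 K

F = 10^(2.56/10) = 1.80302
T_e = (F − 1)·T₀ = (1.80302 − 1) × 290 = 233 K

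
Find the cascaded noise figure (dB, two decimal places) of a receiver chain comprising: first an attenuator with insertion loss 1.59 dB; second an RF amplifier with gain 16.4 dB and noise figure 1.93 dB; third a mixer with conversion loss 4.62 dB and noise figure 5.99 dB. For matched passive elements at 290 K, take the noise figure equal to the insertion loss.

Convert to linear (a loss of L dB is a gain of −L dB): F_i = 10^(NF_i/10), G_i = 10^(G_i,dB/10)
  Stage 1: F_1 = 10^(1.59/10) = 1.442, G_1 = 10^(−1.59/10) = 0.6934
  Stage 2: F_2 = 10^(1.93/10) = 1.560, G_2 = 10^(16.4/10) = 43.65
  Stage 3: F_3 = 10^(5.99/10) = 3.972, G_3 = 10^(−4.62/10) = 0.3451
Friis cascade:
  F = 1.442 + (1.560 − 1)/0.6934 + (3.972 − 1)/30.27 = 2.347
NF = 10 log₁₀(2.347) = 3.71 dB

3.71 dB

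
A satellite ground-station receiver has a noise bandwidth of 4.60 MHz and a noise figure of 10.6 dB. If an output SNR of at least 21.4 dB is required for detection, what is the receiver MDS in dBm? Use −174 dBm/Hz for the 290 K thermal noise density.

−75.4 dBm

Sensitivity = −174 + 10 log₁₀(B) + NF + SNR_min
= −174 + 66.63 + 10.6 + 21.4
= −75.37 dBm → −75.4 dBm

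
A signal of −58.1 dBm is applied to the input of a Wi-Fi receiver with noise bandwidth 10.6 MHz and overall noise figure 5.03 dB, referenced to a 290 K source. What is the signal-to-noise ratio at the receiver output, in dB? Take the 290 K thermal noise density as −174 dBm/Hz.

Noise floor: N = −174 + 10 log₁₀(B) + NF
10 log₁₀(1.06×10⁷) = 70.25 dB
N = −174 + 70.25 + 5.03 = −98.72 dBm
SNR = P_sig − N = −58.1 − (−98.72) = 40.62 dB → 40.6 dB

40.6 dB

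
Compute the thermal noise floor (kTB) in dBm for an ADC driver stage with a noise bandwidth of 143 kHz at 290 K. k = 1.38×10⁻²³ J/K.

P_n = kTB = 1.38×10⁻²³ × 290 × 1.43×10⁵ = 5.72×10⁻¹⁶ W
In dBm: 10 log₁₀(5.72×10⁻¹⁶ / 10⁻³) = −122.4 dBm

−122.4 dBm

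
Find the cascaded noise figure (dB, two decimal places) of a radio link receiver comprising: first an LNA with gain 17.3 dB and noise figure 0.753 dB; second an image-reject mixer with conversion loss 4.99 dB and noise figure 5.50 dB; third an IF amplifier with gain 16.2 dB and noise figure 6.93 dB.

1.67 dB

Convert to linear (a loss of L dB is a gain of −L dB): F_i = 10^(NF_i/10), G_i = 10^(G_i,dB/10)
  Stage 1: F_1 = 10^(0.753/10) = 1.189, G_1 = 10^(17.3/10) = 53.70
  Stage 2: F_2 = 10^(5.50/10) = 3.548, G_2 = 10^(−4.99/10) = 0.3170
  Stage 3: F_3 = 10^(6.93/10) = 4.932, G_3 = 10^(16.2/10) = 41.69
Friis cascade:
  F = 1.189 + (3.548 − 1)/53.70 + (4.932 − 1)/17.02 = 1.468
NF = 10 log₁₀(1.468) = 1.67 dB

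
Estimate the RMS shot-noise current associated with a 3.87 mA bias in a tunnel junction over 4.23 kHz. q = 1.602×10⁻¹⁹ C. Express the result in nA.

I_n = √(2qI·B)
2qI·B = 2 × 1.602×10⁻¹⁹ × 3.87×10⁻³ × 4.23×10³ = 5.24×10⁻¹⁸ A²
I_n = √(5.24×10⁻¹⁸) = 2.29×10⁻⁹ A = 2.29 nA

2.29 nA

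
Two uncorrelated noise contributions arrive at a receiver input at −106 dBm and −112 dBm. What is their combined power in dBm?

Convert to linear, add, convert back:
P₁ = 2.51×10⁻¹⁴ W, P₂ = 6.31×10⁻¹⁵ W
P_tot = 3.14×10⁻¹⁴ W → 10 log₁₀(P_tot / 10⁻³) = −105.0 dBm

−105.0 dBm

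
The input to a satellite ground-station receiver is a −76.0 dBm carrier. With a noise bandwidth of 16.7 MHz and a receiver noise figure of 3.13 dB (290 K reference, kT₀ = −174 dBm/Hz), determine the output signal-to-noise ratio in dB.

22.6 dB

Noise floor: N = −174 + 10 log₁₀(B) + NF
10 log₁₀(1.67×10⁷) = 72.23 dB
N = −174 + 72.23 + 3.13 = −98.64 dBm
SNR = P_sig − N = −76.0 − (−98.64) = 22.64 dB → 22.6 dB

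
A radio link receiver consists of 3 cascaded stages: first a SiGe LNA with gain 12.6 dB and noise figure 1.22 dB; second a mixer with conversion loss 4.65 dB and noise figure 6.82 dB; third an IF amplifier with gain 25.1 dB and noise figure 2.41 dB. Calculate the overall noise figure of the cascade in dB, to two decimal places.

2.18 dB

Convert to linear (a loss of L dB is a gain of −L dB): F_i = 10^(NF_i/10), G_i = 10^(G_i,dB/10)
  Stage 1: F_1 = 10^(1.22/10) = 1.324, G_1 = 10^(12.6/10) = 18.20
  Stage 2: F_2 = 10^(6.82/10) = 4.808, G_2 = 10^(−4.65/10) = 0.3428
  Stage 3: F_3 = 10^(2.41/10) = 1.742, G_3 = 10^(25.1/10) = 323.6
Friis cascade:
  F = 1.324 + (4.808 − 1)/18.20 + (1.742 − 1)/6.237 = 1.653
NF = 10 log₁₀(1.653) = 2.18 dB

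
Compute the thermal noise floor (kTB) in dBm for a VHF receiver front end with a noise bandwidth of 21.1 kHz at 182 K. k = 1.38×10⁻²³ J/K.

−132.8 dBm

P_n = kTB = 1.38×10⁻²³ × 182 × 2.11×10⁴ = 5.30×10⁻¹⁷ W
In dBm: 10 log₁₀(5.30×10⁻¹⁷ / 10⁻³) = −132.8 dBm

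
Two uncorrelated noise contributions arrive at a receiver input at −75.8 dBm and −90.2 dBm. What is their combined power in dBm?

−75.6 dBm

Convert to linear, add, convert back:
P₁ = 2.63×10⁻¹¹ W, P₂ = 9.55×10⁻¹³ W
P_tot = 2.73×10⁻¹¹ W → 10 log₁₀(P_tot / 10⁻³) = −75.6 dBm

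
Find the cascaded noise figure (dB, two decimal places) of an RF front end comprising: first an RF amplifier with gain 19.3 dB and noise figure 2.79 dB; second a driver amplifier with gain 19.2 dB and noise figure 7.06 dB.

Convert to linear (a loss of L dB is a gain of −L dB): F_i = 10^(NF_i/10), G_i = 10^(G_i,dB/10)
  Stage 1: F_1 = 10^(2.79/10) = 1.901, G_1 = 10^(19.3/10) = 85.11
  Stage 2: F_2 = 10^(7.06/10) = 5.082, G_2 = 10^(19.2/10) = 83.18
Friis cascade:
  F = 1.901 + (5.082 − 1)/85.11 = 1.949
NF = 10 log₁₀(1.949) = 2.90 dB

2.90 dB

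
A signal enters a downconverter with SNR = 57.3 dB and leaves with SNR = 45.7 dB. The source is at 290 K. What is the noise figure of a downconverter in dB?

11.6 dB

NF (dB) = SNR_in(dB) − SNR_out(dB) when the source is at T₀
NF = 57.3 − 45.7 = 11.6 dB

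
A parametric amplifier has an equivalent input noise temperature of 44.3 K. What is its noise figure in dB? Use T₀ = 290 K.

F = 1 + T_e/T₀ = 1 + 44.3/290 = 1.15276
NF = 10 log₁₀(1.15276) = 0.617 dB

0.617 dB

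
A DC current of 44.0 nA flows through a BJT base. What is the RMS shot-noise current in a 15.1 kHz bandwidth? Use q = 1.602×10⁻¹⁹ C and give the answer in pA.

I_n = √(2qI·B)
2qI·B = 2 × 1.602×10⁻¹⁹ × 4.40×10⁻⁸ × 1.51×10⁴ = 2.13×10⁻²² A²
I_n = √(2.13×10⁻²²) = 1.46×10⁻¹¹ A = 14.6 pA

14.6 pA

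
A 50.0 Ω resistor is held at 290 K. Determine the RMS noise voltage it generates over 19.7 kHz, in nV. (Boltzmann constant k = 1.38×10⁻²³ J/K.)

126 nV

V_n = √(4kTRB)
4kTRB = 4 × 1.38×10⁻²³ × 290 × 5.00×10¹ × 1.97×10⁴ = 1.58×10⁻¹⁴ V²
V_n = √(1.58×10⁻¹⁴) = 1.26×10⁻⁷ V = 126 nV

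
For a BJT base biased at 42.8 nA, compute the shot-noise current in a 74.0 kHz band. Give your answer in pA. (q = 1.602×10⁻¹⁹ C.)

31.9 pA

I_n = √(2qI·B)
2qI·B = 2 × 1.602×10⁻¹⁹ × 4.28×10⁻⁸ × 7.40×10⁴ = 1.01×10⁻²¹ A²
I_n = √(1.01×10⁻²¹) = 3.19×10⁻¹¹ A = 31.9 pA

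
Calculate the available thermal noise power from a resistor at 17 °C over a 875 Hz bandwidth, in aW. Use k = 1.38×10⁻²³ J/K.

T = 17 °C + 273.15 = 290.15 K
P_n = kTB = 1.38×10⁻²³ × 290.15 × 8.75×10² = 3.50×10⁻¹⁸ W = 3.50 aW

3.50 aW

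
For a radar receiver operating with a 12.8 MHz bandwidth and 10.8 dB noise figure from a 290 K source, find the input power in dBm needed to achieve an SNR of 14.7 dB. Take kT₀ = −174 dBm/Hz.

−77.4 dBm

Sensitivity = −174 + 10 log₁₀(B) + NF + SNR_min
= −174 + 71.07 + 10.8 + 14.7
= −77.43 dBm → −77.4 dBm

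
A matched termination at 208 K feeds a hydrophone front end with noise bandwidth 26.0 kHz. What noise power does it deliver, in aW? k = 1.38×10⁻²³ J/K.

P_n = kTB = 1.38×10⁻²³ × 208 × 2.60×10⁴ = 7.46×10⁻¹⁷ W = 74.6 aW

74.6 aW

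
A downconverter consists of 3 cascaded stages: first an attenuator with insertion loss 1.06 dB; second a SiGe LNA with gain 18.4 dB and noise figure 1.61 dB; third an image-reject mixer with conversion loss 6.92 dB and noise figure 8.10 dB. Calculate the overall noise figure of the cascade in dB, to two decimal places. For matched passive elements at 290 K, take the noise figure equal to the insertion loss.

2.90 dB

Convert to linear (a loss of L dB is a gain of −L dB): F_i = 10^(NF_i/10), G_i = 10^(G_i,dB/10)
  Stage 1: F_1 = 10^(1.06/10) = 1.276, G_1 = 10^(−1.06/10) = 0.7834
  Stage 2: F_2 = 10^(1.61/10) = 1.449, G_2 = 10^(18.4/10) = 69.18
  Stage 3: F_3 = 10^(8.10/10) = 6.457, G_3 = 10^(−6.92/10) = 0.2032
Friis cascade:
  F = 1.276 + (1.449 − 1)/0.7834 + (6.457 − 1)/54.20 = 1.950
NF = 10 log₁₀(1.950) = 2.90 dB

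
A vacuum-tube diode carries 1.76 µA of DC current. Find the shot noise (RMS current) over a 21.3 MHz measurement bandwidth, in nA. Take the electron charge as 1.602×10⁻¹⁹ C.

3.47 nA

I_n = √(2qI·B)
2qI·B = 2 × 1.602×10⁻¹⁹ × 1.76×10⁻⁶ × 2.13×10⁷ = 1.20×10⁻¹⁷ A²
I_n = √(1.20×10⁻¹⁷) = 3.47×10⁻⁹ A = 3.47 nA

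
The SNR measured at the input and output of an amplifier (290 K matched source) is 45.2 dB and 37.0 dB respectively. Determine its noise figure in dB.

8.2 dB

NF (dB) = SNR_in(dB) − SNR_out(dB) when the source is at T₀
NF = 45.2 − 37.0 = 8.2 dB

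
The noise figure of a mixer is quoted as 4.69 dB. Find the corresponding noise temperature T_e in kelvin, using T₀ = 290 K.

564 K

F = 10^(4.69/10) = 2.94442
T_e = (F − 1)·T₀ = (2.94442 − 1) × 290 = 564 K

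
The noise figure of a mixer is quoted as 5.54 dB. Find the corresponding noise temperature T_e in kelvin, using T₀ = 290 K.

F = 10^(5.54/10) = 3.58096
T_e = (F − 1)·T₀ = (3.58096 − 1) × 290 = 748 K

748 K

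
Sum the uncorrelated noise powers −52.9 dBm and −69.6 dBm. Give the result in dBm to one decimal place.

Convert to linear, add, convert back:
P₁ = 5.13×10⁻⁹ W, P₂ = 1.10×10⁻¹⁰ W
P_tot = 5.24×10⁻⁹ W → 10 log₁₀(P_tot / 10⁻³) = −52.8 dBm

−52.8 dBm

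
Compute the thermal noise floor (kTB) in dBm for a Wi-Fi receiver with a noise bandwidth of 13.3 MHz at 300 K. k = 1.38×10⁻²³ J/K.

−102.6 dBm

P_n = kTB = 1.38×10⁻²³ × 300 × 1.33×10⁷ = 5.51×10⁻¹⁴ W
In dBm: 10 log₁₀(5.51×10⁻¹⁴ / 10⁻³) = −102.6 dBm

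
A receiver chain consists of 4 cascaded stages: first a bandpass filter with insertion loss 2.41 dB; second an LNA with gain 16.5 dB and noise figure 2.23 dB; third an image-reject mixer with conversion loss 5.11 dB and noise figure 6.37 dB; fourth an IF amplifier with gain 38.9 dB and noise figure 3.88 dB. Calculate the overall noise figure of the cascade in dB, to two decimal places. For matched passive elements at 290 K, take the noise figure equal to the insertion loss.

Convert to linear (a loss of L dB is a gain of −L dB): F_i = 10^(NF_i/10), G_i = 10^(G_i,dB/10)
  Stage 1: F_1 = 10^(2.41/10) = 1.742, G_1 = 10^(−2.41/10) = 0.5741
  Stage 2: F_2 = 10^(2.23/10) = 1.671, G_2 = 10^(16.5/10) = 44.67
  Stage 3: F_3 = 10^(6.37/10) = 4.335, G_3 = 10^(−5.11/10) = 0.3083
  Stage 4: F_4 = 10^(3.88/10) = 2.443, G_4 = 10^(38.9/10) = 7762
Friis cascade:
  F = 1.742 + (1.671 − 1)/0.5741 + (4.335 − 1)/25.64 + (2.443 − 1)/7.907 = 3.223
NF = 10 log₁₀(3.223) = 5.08 dB

5.08 dB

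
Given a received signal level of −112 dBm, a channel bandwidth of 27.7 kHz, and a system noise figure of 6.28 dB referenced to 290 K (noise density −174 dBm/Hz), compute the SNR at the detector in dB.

Noise floor: N = −174 + 10 log₁₀(B) + NF
10 log₁₀(2.77×10⁴) = 44.42 dB
N = −174 + 44.42 + 6.28 = −123.30 dBm
SNR = P_sig − N = −112 − (−123.30) = 11.30 dB → 11.3 dB

11.3 dB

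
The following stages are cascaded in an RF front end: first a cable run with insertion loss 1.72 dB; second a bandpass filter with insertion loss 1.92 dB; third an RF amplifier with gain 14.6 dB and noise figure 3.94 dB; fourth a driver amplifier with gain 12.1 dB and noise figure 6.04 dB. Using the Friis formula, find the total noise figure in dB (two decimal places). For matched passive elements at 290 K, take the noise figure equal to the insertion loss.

7.76 dB

Convert to linear (a loss of L dB is a gain of −L dB): F_i = 10^(NF_i/10), G_i = 10^(G_i,dB/10)
  Stage 1: F_1 = 10^(1.72/10) = 1.486, G_1 = 10^(−1.72/10) = 0.6730
  Stage 2: F_2 = 10^(1.92/10) = 1.556, G_2 = 10^(−1.92/10) = 0.6427
  Stage 3: F_3 = 10^(3.94/10) = 2.477, G_3 = 10^(14.6/10) = 28.84
  Stage 4: F_4 = 10^(6.04/10) = 4.018, G_4 = 10^(12.1/10) = 16.22
Friis cascade:
  F = 1.486 + (1.556 − 1)/0.6730 + (2.477 − 1)/0.4325 + (4.018 − 1)/12.47 = 5.970
NF = 10 log₁₀(5.970) = 7.76 dB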